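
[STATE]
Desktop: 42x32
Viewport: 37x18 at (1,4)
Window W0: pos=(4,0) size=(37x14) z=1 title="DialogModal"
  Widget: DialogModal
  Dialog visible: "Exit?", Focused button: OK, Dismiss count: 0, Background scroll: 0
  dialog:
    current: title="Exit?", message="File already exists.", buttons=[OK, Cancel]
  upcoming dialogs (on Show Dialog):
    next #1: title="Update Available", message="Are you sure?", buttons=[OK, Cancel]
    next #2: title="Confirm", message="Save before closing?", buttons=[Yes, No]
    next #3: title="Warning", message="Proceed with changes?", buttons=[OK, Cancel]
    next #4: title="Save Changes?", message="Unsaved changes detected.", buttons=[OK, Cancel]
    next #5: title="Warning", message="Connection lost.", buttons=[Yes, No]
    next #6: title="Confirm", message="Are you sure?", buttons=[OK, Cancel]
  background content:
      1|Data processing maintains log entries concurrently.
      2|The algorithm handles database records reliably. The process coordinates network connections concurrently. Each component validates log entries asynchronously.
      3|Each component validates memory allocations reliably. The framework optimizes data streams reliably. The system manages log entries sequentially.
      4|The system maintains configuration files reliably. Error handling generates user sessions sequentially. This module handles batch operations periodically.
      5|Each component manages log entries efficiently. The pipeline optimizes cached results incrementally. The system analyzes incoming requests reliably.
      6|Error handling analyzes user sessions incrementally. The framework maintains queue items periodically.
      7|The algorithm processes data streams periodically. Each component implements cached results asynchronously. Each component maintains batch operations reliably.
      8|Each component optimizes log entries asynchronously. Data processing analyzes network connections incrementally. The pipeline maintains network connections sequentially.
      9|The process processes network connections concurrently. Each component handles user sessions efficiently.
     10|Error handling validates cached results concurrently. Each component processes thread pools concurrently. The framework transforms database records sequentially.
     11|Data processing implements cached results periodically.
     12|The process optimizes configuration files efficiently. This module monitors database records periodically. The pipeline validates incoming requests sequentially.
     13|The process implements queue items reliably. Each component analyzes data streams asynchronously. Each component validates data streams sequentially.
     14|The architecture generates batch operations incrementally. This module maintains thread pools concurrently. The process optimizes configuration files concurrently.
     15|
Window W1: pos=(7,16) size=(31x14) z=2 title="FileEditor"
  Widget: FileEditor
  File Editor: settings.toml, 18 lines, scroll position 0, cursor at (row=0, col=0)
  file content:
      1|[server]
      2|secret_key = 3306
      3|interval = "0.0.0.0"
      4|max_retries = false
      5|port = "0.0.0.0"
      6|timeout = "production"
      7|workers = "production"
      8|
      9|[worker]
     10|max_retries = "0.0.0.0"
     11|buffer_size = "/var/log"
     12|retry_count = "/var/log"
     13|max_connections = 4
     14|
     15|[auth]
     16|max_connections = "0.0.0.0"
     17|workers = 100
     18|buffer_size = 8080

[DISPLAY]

   ┃The algorithm handles database re
   ┃Each ┌──────────────────────┐ry a
   ┃The s│        Exit?         │atio
   ┃Each │ File already exists. │trie
   ┃Error│    [OK]  Cancel      │sess
   ┃The a└──────────────────────┘stre
   ┃Each component optimizes log entr
   ┃The process processes network con
   ┃Error handling validates cached r
   ┗━━━━━━━━━━━━━━━━━━━━━━━━━━━━━━━━━
                                     
                                     
      ┏━━━━━━━━━━━━━━━━━━━━━━━━━━━━━┓
      ┃ FileEditor                  ┃
      ┠─────────────────────────────┨
      ┃█server]                    ▲┃
      ┃secret_key = 3306           █┃
      ┃interval = "0.0.0.0"        ░┃


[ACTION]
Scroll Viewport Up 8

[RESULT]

   ┏━━━━━━━━━━━━━━━━━━━━━━━━━━━━━━━━━
   ┃ DialogModal                     
   ┠─────────────────────────────────
   ┃Data processing maintains log ent
   ┃The algorithm handles database re
   ┃Each ┌──────────────────────┐ry a
   ┃The s│        Exit?         │atio
   ┃Each │ File already exists. │trie
   ┃Error│    [OK]  Cancel      │sess
   ┃The a└──────────────────────┘stre
   ┃Each component optimizes log entr
   ┃The process processes network con
   ┃Error handling validates cached r
   ┗━━━━━━━━━━━━━━━━━━━━━━━━━━━━━━━━━
                                     
                                     
      ┏━━━━━━━━━━━━━━━━━━━━━━━━━━━━━┓
      ┃ FileEditor                  ┃


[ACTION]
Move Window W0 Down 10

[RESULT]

                                     
                                     
                                     
                                     
                                     
                                     
                                     
                                     
                                     
                                     
   ┏━━━━━━━━━━━━━━━━━━━━━━━━━━━━━━━━━
   ┃ DialogModal                     
   ┠─────────────────────────────────
   ┃Data processing maintains log ent
   ┃The algorithm handles database re
   ┃Each ┌──────────────────────┐ry a
   ┃Th┏━━━━━━━━━━━━━━━━━━━━━━━━━━━━━┓
   ┃Ea┃ FileEditor                  ┃


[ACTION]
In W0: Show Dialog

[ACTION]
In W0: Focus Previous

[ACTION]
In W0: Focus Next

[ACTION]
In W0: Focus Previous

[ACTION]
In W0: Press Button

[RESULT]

                                     
                                     
                                     
                                     
                                     
                                     
                                     
                                     
                                     
                                     
   ┏━━━━━━━━━━━━━━━━━━━━━━━━━━━━━━━━━
   ┃ DialogModal                     
   ┠─────────────────────────────────
   ┃Data processing maintains log ent
   ┃The algorithm handles database re
   ┃Each component validates memory a
   ┃Th┏━━━━━━━━━━━━━━━━━━━━━━━━━━━━━┓
   ┃Ea┃ FileEditor                  ┃


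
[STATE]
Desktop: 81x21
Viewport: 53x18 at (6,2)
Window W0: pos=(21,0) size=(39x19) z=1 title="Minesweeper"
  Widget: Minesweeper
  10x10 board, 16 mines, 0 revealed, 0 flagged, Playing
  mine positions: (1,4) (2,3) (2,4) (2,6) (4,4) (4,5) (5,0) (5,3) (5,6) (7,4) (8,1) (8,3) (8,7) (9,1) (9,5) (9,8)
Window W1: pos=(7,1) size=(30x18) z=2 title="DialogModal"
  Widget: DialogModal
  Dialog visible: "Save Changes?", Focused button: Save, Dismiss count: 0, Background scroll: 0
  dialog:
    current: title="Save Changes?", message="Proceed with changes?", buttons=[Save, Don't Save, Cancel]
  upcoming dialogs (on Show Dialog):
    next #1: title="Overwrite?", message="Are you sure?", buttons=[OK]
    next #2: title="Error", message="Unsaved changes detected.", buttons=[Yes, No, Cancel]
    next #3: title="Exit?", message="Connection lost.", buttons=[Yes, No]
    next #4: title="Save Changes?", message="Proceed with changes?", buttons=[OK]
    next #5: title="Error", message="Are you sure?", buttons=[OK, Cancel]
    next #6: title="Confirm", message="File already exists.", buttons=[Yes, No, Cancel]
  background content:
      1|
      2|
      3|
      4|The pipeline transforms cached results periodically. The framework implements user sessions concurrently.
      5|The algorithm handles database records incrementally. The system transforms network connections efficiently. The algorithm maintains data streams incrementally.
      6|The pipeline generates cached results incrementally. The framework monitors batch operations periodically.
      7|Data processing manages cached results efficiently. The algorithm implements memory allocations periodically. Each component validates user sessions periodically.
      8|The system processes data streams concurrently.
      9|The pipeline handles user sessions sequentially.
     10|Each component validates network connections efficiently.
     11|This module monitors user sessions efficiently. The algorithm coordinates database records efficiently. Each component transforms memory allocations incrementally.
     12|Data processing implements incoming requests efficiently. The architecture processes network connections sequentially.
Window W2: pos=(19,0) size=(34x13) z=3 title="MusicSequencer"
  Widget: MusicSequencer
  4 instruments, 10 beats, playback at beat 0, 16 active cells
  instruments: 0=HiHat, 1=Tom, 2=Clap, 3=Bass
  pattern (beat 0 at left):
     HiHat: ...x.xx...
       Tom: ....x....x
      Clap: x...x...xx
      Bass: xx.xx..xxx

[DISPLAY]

 ┃ DialogModa┠────────────────────────────────┨──────
 ┠───────────┃      ▼123456789                ┃      
 ┃           ┃ HiHat···█·██···                ┃      
 ┃           ┃   Tom····█····█                ┃      
 ┃           ┃  Clap█···█···██                ┃      
 ┃The pipelin┃  Bass██·██··███                ┃      
 ┃Th┌────────┃                                ┃      
 ┃Th│    Save┃                                ┃      
 ┃Da│Proceed ┃                                ┃      
 ┃Th│[Save]  ┃                                ┃      
 ┃Th└────────┗━━━━━━━━━━━━━━━━━━━━━━━━━━━━━━━━┛      
 ┃Each component validates net┃                      
 ┃This module monitors user se┃                      
 ┃Data processing implements i┃                      
 ┃                            ┃                      
 ┃                            ┃                      
 ┗━━━━━━━━━━━━━━━━━━━━━━━━━━━━┛━━━━━━━━━━━━━━━━━━━━━━
                                                     


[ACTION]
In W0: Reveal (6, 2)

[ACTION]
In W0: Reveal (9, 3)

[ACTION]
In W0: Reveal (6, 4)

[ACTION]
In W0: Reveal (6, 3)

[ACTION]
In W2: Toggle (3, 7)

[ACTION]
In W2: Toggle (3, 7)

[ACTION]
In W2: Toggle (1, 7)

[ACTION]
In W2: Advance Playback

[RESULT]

 ┃ DialogModa┠────────────────────────────────┨──────
 ┠───────────┃      0▼23456789                ┃      
 ┃           ┃ HiHat···█·██···                ┃      
 ┃           ┃   Tom····█··█·█                ┃      
 ┃           ┃  Clap█···█···██                ┃      
 ┃The pipelin┃  Bass██·██··███                ┃      
 ┃Th┌────────┃                                ┃      
 ┃Th│    Save┃                                ┃      
 ┃Da│Proceed ┃                                ┃      
 ┃Th│[Save]  ┃                                ┃      
 ┃Th└────────┗━━━━━━━━━━━━━━━━━━━━━━━━━━━━━━━━┛      
 ┃Each component validates net┃                      
 ┃This module monitors user se┃                      
 ┃Data processing implements i┃                      
 ┃                            ┃                      
 ┃                            ┃                      
 ┗━━━━━━━━━━━━━━━━━━━━━━━━━━━━┛━━━━━━━━━━━━━━━━━━━━━━
                                                     


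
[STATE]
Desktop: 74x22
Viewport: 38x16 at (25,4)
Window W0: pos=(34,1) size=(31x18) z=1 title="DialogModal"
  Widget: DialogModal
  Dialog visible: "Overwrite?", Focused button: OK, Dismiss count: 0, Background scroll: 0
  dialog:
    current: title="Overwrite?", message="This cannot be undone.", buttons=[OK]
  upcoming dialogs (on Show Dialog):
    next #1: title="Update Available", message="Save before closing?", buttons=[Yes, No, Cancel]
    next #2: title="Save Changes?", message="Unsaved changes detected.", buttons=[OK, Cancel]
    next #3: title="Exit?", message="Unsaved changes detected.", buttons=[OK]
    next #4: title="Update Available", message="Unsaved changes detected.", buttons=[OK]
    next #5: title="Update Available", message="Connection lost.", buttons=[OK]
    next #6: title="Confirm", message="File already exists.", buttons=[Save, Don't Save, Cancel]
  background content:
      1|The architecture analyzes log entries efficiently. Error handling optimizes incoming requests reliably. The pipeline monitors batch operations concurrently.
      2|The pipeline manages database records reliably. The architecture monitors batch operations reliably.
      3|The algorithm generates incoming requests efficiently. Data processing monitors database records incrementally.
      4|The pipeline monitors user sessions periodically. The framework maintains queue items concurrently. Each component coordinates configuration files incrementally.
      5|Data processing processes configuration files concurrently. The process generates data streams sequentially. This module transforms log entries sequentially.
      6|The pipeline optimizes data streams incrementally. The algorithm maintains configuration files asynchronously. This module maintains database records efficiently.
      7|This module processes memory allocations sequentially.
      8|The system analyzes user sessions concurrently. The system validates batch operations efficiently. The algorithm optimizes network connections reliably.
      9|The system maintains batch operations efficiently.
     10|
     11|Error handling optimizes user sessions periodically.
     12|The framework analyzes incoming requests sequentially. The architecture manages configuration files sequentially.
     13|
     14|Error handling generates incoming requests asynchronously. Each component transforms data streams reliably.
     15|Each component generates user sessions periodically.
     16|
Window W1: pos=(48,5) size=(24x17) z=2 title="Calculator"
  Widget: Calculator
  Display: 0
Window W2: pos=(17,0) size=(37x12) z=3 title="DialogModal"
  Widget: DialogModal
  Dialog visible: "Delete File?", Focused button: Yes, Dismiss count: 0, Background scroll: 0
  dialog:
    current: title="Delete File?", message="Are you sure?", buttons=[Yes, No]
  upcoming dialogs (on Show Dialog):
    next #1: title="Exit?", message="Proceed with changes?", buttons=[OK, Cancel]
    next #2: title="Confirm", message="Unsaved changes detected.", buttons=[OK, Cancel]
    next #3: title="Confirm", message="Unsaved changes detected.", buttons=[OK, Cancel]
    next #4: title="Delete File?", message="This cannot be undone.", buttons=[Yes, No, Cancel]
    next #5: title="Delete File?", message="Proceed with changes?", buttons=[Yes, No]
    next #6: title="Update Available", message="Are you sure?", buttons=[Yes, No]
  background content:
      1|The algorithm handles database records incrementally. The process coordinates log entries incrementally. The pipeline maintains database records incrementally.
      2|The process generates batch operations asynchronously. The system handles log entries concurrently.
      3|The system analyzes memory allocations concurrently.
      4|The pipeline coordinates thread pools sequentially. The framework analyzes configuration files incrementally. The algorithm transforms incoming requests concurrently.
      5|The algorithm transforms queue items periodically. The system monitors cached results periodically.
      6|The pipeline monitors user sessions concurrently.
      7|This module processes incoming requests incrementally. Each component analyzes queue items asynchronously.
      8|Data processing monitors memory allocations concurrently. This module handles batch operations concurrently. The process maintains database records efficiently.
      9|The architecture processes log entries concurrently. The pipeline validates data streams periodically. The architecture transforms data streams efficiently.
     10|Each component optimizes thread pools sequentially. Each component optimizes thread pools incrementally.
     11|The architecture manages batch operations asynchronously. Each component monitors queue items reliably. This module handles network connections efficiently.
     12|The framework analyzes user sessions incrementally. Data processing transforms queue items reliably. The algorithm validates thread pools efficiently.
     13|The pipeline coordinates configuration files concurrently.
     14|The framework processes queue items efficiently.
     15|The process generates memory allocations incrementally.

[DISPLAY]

ce┌───────────────┐h operati┃alyzes lo
te│  Delete File? │ allocati┃━━━━━━━━━
el│ Are you sure? │hread poo┃ulator   
or│   [Yes]  No   │ueue item┃─────────
el└───────────────┘ sessions┃         
dule processes incoming requ┃───┬───┬─
ocessing monitors memory all┃ 8 │ 9 │ 
━━━━━━━━━━━━━━━━━━━━━━━━━━━━┛───┼───┼─
         ┃Th└──────────┃│ 4 │ 5 │ 6 │ 
         ┃             ┃├───┼───┼───┼─
         ┃Error handlin┃│ 1 │ 2 │ 3 │ 
         ┃The framework┃├───┼───┼───┼─
         ┃             ┃│ 0 │ . │ = │ 
         ┃Error handlin┃├───┼───┼───┼─
         ┗━━━━━━━━━━━━━┃│ C │ MC│ MR│ 
                       ┃└───┴───┴───┴─


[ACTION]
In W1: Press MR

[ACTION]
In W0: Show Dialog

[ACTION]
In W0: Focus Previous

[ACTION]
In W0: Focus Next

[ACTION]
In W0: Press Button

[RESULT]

ce┌───────────────┐h operati┃alyzes lo
te│  Delete File? │ allocati┃━━━━━━━━━
el│ Are you sure? │hread poo┃ulator   
or│   [Yes]  No   │ueue item┃─────────
el└───────────────┘ sessions┃         
dule processes incoming requ┃───┬───┬─
ocessing monitors memory all┃ 8 │ 9 │ 
━━━━━━━━━━━━━━━━━━━━━━━━━━━━┛───┼───┼─
         ┃The system ma┃│ 4 │ 5 │ 6 │ 
         ┃             ┃├───┼───┼───┼─
         ┃Error handlin┃│ 1 │ 2 │ 3 │ 
         ┃The framework┃├───┼───┼───┼─
         ┃             ┃│ 0 │ . │ = │ 
         ┃Error handlin┃├───┼───┼───┼─
         ┗━━━━━━━━━━━━━┃│ C │ MC│ MR│ 
                       ┃└───┴───┴───┴─


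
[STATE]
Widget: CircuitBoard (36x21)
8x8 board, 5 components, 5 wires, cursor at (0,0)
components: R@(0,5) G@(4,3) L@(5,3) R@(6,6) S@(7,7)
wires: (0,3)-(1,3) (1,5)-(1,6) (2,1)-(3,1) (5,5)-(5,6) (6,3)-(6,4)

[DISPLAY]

   0 1 2 3 4 5 6 7                  
0  [.]          ·       R           
                │                   
1               ·       · ─ ·       
                                    
2       ·                           
        │                           
3       ·                           
                                    
4               G                   
                                    
5               L       · ─ ·       
                                    
6               · ─ ·       R       
                                    
7                               S   
Cursor: (0,0)                       
                                    
                                    
                                    
                                    


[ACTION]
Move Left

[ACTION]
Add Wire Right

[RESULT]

   0 1 2 3 4 5 6 7                  
0  [.]─ ·       ·       R           
                │                   
1               ·       · ─ ·       
                                    
2       ·                           
        │                           
3       ·                           
                                    
4               G                   
                                    
5               L       · ─ ·       
                                    
6               · ─ ·       R       
                                    
7                               S   
Cursor: (0,0)                       
                                    
                                    
                                    
                                    


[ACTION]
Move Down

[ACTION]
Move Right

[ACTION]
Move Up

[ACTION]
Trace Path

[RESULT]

   0 1 2 3 4 5 6 7                  
0   · ─[.]      ·       R           
                │                   
1               ·       · ─ ·       
                                    
2       ·                           
        │                           
3       ·                           
                                    
4               G                   
                                    
5               L       · ─ ·       
                                    
6               · ─ ·       R       
                                    
7                               S   
Cursor: (0,1)  Trace: Path with 2 no
                                    
                                    
                                    
                                    


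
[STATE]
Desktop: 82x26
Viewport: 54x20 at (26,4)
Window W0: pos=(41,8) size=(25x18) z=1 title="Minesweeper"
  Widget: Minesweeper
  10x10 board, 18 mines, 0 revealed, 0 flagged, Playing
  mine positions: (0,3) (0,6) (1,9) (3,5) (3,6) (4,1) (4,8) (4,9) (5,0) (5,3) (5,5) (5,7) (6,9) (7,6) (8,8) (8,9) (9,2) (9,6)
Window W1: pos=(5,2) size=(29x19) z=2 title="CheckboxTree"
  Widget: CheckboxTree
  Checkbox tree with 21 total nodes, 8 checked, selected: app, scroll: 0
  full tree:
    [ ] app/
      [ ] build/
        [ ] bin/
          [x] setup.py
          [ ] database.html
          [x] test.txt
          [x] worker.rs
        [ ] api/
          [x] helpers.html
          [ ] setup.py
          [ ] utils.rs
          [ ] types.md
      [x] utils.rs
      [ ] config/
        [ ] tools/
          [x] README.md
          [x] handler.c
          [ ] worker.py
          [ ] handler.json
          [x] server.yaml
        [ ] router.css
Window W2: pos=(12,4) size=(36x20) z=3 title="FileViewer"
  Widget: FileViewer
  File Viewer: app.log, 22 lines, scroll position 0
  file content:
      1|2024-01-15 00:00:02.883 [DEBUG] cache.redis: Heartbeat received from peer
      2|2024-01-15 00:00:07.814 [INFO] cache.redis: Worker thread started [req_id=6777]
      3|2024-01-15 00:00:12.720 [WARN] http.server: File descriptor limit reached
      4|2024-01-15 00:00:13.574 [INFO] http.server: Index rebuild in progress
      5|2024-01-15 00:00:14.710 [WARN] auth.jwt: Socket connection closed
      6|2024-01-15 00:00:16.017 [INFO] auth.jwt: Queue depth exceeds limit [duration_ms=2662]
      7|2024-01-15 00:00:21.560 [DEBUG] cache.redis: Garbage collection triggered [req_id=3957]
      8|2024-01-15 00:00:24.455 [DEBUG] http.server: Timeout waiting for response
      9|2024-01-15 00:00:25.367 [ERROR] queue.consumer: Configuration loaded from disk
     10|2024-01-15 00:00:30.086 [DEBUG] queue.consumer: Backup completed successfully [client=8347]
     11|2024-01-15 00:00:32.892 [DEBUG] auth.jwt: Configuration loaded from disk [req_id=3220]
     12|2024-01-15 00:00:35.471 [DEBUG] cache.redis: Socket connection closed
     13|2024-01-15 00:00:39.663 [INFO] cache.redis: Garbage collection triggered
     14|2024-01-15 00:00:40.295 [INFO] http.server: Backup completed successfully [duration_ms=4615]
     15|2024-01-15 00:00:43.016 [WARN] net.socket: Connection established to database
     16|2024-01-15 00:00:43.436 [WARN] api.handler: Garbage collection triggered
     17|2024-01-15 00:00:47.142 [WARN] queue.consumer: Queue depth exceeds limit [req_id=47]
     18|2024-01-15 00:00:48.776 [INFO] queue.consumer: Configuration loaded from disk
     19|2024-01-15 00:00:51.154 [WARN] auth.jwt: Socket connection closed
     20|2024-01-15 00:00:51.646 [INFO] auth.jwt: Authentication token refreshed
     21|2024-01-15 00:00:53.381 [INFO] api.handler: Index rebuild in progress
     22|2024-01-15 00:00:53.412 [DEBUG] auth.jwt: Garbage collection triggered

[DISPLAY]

━━━━━━━━━━━━━━━━━━━━━┓                                
                     ┃                                
─────────────────────┨                                
:00:02.883 [DEBUG] c▲┃                                
:00:07.814 [INFO] ca█┃━━━━━━━━━━━━━━━━━┓              
:00:12.720 [WARN] ht░┃weeper           ┃              
:00:13.574 [INFO] ht░┃─────────────────┨              
:00:14.710 [WARN] au░┃■■■■             ┃              
:00:16.017 [INFO] au░┃■■■■             ┃              
:00:21.560 [DEBUG] c░┃■■■■             ┃              
:00:24.455 [DEBUG] h░┃■■■■             ┃              
:00:25.367 [ERROR] q░┃■■■■             ┃              
:00:30.086 [DEBUG] q░┃■■■■             ┃              
:00:32.892 [DEBUG] a░┃■■■■             ┃              
:00:35.471 [DEBUG] c░┃■■■■             ┃              
:00:39.663 [INFO] ca░┃■■■■             ┃              
:00:40.295 [INFO] ht░┃■■■■             ┃              
:00:43.016 [WARN] ne░┃                 ┃              
:00:43.436 [WARN] ap▼┃                 ┃              
━━━━━━━━━━━━━━━━━━━━━┛                 ┃              


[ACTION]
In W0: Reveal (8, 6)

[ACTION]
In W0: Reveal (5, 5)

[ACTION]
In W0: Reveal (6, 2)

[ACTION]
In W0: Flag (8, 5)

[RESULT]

━━━━━━━━━━━━━━━━━━━━━┓                                
                     ┃                                
─────────────────────┨                                
:00:02.883 [DEBUG] c▲┃                                
:00:07.814 [INFO] ca█┃━━━━━━━━━━━━━━━━━┓              
:00:12.720 [WARN] ht░┃weeper           ┃              
:00:13.574 [INFO] ht░┃─────────────────┨              
:00:14.710 [WARN] au░┃✹■■■             ┃              
:00:16.017 [INFO] au░┃■■■✹             ┃              
:00:21.560 [DEBUG] c░┃■■■■             ┃              
:00:24.455 [DEBUG] h░┃✹■■■             ┃              
:00:25.367 [ERROR] q░┃■■✹✹             ┃              
:00:30.086 [DEBUG] q░┃■✹■■             ┃              
:00:32.892 [DEBUG] a░┃■■■✹             ┃              
:00:35.471 [DEBUG] c░┃✹■■■             ┃              
:00:39.663 [INFO] ca░┃2■✹✹             ┃              
:00:40.295 [INFO] ht░┃✹■■■             ┃              
:00:43.016 [WARN] ne░┃                 ┃              
:00:43.436 [WARN] ap▼┃                 ┃              
━━━━━━━━━━━━━━━━━━━━━┛                 ┃              


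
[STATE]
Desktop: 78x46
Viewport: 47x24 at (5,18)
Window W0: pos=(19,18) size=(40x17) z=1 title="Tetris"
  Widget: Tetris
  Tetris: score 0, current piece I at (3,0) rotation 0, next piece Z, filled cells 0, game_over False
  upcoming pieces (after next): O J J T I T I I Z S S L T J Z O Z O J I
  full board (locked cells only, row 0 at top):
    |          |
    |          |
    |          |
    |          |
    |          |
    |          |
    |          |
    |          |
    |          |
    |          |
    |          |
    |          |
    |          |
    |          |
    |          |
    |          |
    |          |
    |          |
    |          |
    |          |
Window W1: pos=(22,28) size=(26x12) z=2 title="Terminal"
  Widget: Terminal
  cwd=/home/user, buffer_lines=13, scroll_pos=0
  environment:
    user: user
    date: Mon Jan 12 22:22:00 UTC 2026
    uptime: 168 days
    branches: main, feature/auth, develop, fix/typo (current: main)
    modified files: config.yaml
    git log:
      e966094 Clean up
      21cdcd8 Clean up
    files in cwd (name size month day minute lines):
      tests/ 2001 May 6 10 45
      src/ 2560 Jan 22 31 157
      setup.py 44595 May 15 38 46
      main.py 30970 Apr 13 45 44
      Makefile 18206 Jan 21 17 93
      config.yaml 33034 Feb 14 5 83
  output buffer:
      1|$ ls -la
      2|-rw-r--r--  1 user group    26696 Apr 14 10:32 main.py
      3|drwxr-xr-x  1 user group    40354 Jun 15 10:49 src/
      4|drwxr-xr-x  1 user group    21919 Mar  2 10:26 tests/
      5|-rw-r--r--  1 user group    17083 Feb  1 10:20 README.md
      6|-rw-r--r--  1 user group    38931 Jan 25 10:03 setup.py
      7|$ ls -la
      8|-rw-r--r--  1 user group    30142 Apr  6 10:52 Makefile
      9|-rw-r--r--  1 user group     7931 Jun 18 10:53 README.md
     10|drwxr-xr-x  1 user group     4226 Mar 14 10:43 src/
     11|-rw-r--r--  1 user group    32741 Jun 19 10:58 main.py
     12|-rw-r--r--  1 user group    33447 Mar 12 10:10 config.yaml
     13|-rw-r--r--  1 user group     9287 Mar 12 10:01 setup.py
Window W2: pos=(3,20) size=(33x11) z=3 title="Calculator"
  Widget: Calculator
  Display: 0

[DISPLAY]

              ┏━━━━━━━━━━━━━━━━━━━━━━━━━━━━━━━━
              ┃ Tetris                         
━━━━━━━━━━━━━━━━━━━━━━━━━━━━━━┓────────────────
Calculator                    ┃                
──────────────────────────────┨                
                             0┃                
───┬───┬───┬───┐              ┃                
 7 │ 8 │ 9 │ ÷ │              ┃                
───┼───┼───┼───┤              ┃                
 4 │ 5 │ 6 │ × │              ┃:               
───┼───┼───┼───┤              ┃━━━━━━━━━━━┓    
 1 │ 2 │ 3 │ - │              ┃           ┃    
━━━━━━━━━━━━━━━━━━━━━━━━━━━━━━┛───────────┨    
              ┃  ┃$ ls -la                ┃    
              ┃  ┃-rw-r--r--  1 user group┃    
              ┃  ┃drwxr-xr-x  1 user group┃    
              ┗━━┃drwxr-xr-x  1 user group┃━━━━
                 ┃-rw-r--r--  1 user group┃    
                 ┃-rw-r--r--  1 user group┃    
                 ┃$ ls -la                ┃    
                 ┃-rw-r--r--  1 user group┃    
                 ┗━━━━━━━━━━━━━━━━━━━━━━━━┛    
                                               
                                               


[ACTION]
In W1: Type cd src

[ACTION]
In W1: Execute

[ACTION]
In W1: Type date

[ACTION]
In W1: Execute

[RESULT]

              ┏━━━━━━━━━━━━━━━━━━━━━━━━━━━━━━━━
              ┃ Tetris                         
━━━━━━━━━━━━━━━━━━━━━━━━━━━━━━┓────────────────
Calculator                    ┃                
──────────────────────────────┨                
                             0┃                
───┬───┬───┬───┐              ┃                
 7 │ 8 │ 9 │ ÷ │              ┃                
───┼───┼───┼───┤              ┃                
 4 │ 5 │ 6 │ × │              ┃:               
───┼───┼───┼───┤              ┃━━━━━━━━━━━┓    
 1 │ 2 │ 3 │ - │              ┃           ┃    
━━━━━━━━━━━━━━━━━━━━━━━━━━━━━━┛───────────┨    
              ┃  ┃-rw-r--r--  1 user group┃    
              ┃  ┃-rw-r--r--  1 user group┃    
              ┃  ┃-rw-r--r--  1 user group┃    
              ┗━━┃$ cd src                ┃━━━━
                 ┃                        ┃    
                 ┃$ date                  ┃    
                 ┃Mon Jan 12 22:22:00 UTC ┃    
                 ┃$ █                     ┃    
                 ┗━━━━━━━━━━━━━━━━━━━━━━━━┛    
                                               
                                               


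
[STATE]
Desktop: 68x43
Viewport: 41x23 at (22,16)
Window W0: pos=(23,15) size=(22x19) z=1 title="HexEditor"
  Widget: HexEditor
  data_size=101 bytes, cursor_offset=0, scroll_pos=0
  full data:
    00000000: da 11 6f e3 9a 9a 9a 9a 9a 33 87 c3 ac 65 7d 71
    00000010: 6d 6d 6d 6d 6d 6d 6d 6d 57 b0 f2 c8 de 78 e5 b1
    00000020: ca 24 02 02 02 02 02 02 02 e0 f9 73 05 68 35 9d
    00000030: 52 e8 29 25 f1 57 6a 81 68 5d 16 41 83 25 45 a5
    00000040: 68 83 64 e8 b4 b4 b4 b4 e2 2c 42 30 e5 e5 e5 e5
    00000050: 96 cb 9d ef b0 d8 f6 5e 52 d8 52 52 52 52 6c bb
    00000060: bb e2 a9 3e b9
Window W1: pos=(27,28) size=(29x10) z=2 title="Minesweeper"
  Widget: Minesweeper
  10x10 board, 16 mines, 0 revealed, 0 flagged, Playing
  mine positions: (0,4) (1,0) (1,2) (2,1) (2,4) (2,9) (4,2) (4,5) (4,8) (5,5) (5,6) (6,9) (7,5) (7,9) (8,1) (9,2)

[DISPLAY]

 ┃ HexEditor          ┃                  
 ┠────────────────────┨                  
 ┃00000000  DA 11 6f e┃                  
 ┃00000010  6d 6d 6d 6┃                  
 ┃00000020  ca 24 02 0┃                  
 ┃00000030  52 e8 29 2┃                  
 ┃00000040  68 83 64 e┃                  
 ┃00000050  96 cb 9d e┃                  
 ┃00000060  bb e2 a9 3┃                  
 ┃                    ┃                  
 ┃                    ┃                  
 ┃                    ┃                  
 ┃   ┏━━━━━━━━━━━━━━━━━━━━━━━━━━━┓       
 ┃   ┃ Minesweeper               ┃       
 ┃   ┠───────────────────────────┨       
 ┃   ┃■■■■■■■■■■                 ┃       
 ┃   ┃■■■■■■■■■■                 ┃       
 ┗━━━┃■■■■■■■■■■                 ┃       
     ┃■■■■■■■■■■                 ┃       
     ┃■■■■■■■■■■                 ┃       
     ┃■■■■■■■■■■                 ┃       
     ┗━━━━━━━━━━━━━━━━━━━━━━━━━━━┛       
                                         


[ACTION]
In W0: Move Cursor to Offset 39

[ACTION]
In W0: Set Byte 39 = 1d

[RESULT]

 ┃ HexEditor          ┃                  
 ┠────────────────────┨                  
 ┃00000000  da 11 6f e┃                  
 ┃00000010  6d 6d 6d 6┃                  
 ┃00000020  ca 24 02 0┃                  
 ┃00000030  52 e8 29 2┃                  
 ┃00000040  68 83 64 e┃                  
 ┃00000050  96 cb 9d e┃                  
 ┃00000060  bb e2 a9 3┃                  
 ┃                    ┃                  
 ┃                    ┃                  
 ┃                    ┃                  
 ┃   ┏━━━━━━━━━━━━━━━━━━━━━━━━━━━┓       
 ┃   ┃ Minesweeper               ┃       
 ┃   ┠───────────────────────────┨       
 ┃   ┃■■■■■■■■■■                 ┃       
 ┃   ┃■■■■■■■■■■                 ┃       
 ┗━━━┃■■■■■■■■■■                 ┃       
     ┃■■■■■■■■■■                 ┃       
     ┃■■■■■■■■■■                 ┃       
     ┃■■■■■■■■■■                 ┃       
     ┗━━━━━━━━━━━━━━━━━━━━━━━━━━━┛       
                                         


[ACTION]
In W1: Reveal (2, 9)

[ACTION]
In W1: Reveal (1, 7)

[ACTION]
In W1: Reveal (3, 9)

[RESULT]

 ┃ HexEditor          ┃                  
 ┠────────────────────┨                  
 ┃00000000  da 11 6f e┃                  
 ┃00000010  6d 6d 6d 6┃                  
 ┃00000020  ca 24 02 0┃                  
 ┃00000030  52 e8 29 2┃                  
 ┃00000040  68 83 64 e┃                  
 ┃00000050  96 cb 9d e┃                  
 ┃00000060  bb e2 a9 3┃                  
 ┃                    ┃                  
 ┃                    ┃                  
 ┃                    ┃                  
 ┃   ┏━━━━━━━━━━━━━━━━━━━━━━━━━━━┓       
 ┃   ┃ Minesweeper               ┃       
 ┃   ┠───────────────────────────┨       
 ┃   ┃■■■■✹■■■■■                 ┃       
 ┃   ┃✹■✹■■■■■■■                 ┃       
 ┗━━━┃■✹■■✹■■■■✹                 ┃       
     ┃■■■■■■■■■■                 ┃       
     ┃■■✹■■✹■■✹■                 ┃       
     ┃■■■■■✹✹■■■                 ┃       
     ┗━━━━━━━━━━━━━━━━━━━━━━━━━━━┛       
                                         


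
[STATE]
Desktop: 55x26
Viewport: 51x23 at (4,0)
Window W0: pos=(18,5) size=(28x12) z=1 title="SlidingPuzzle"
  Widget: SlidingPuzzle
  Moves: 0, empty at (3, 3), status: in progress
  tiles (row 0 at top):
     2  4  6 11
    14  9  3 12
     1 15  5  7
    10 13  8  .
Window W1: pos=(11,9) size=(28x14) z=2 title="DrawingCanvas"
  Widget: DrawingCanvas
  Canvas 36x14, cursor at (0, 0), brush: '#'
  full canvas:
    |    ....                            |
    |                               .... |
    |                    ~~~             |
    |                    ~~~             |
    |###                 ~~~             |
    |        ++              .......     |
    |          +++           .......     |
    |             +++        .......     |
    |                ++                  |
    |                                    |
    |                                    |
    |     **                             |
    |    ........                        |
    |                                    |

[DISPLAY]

                                                   
                                                   
                                                   
                                                   
                                                   
              ┏━━━━━━━━━━━━━━━━━━━━━━━━━━┓         
              ┃ SlidingPuzzle            ┃         
              ┠──────────────────────────┨         
              ┃┌────┬────┬────┬────┐     ┃         
       ┏━━━━━━━━━━━━━━━━━━━━━━━━━━┓│     ┃         
       ┃ DrawingCanvas            ┃┤     ┃         
       ┠──────────────────────────┨│     ┃         
       ┃+   ....                  ┃┤     ┃         
       ┃                          ┃│     ┃         
       ┃                    ~~~   ┃┤     ┃         
       ┃                    ~~~   ┃│     ┃         
       ┃###                 ~~~   ┃━━━━━━┛         
       ┃        ++              ..┃                
       ┃          +++           ..┃                
       ┃             +++        ..┃                
       ┃                ++        ┃                
       ┃                          ┃                
       ┗━━━━━━━━━━━━━━━━━━━━━━━━━━┛                


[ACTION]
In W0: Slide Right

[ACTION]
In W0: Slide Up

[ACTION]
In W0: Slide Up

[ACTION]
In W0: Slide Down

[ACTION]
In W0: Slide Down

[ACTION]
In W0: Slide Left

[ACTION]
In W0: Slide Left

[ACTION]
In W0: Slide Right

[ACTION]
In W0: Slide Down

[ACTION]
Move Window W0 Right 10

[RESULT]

                                                   
                                                   
                                                   
                                                   
                                                   
                       ┏━━━━━━━━━━━━━━━━━━━━━━━━━━┓
                       ┃ SlidingPuzzle            ┃
                       ┠──────────────────────────┨
                       ┃┌────┬────┬────┬────┐     ┃
       ┏━━━━━━━━━━━━━━━━━━━━━━━━━━┓    │ 11 │     ┃
       ┃ DrawingCanvas            ┃────┼────┤     ┃
       ┠──────────────────────────┨  6 │ 12 │     ┃
       ┃+   ....                  ┃────┼────┤     ┃
       ┃                          ┃  3 │  7 │     ┃
       ┃                    ~~~   ┃────┼────┤     ┃
       ┃                    ~~~   ┃  5 │  8 │     ┃
       ┃###                 ~~~   ┃━━━━━━━━━━━━━━━┛
       ┃        ++              ..┃                
       ┃          +++           ..┃                
       ┃             +++        ..┃                
       ┃                ++        ┃                
       ┃                          ┃                
       ┗━━━━━━━━━━━━━━━━━━━━━━━━━━┛                
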